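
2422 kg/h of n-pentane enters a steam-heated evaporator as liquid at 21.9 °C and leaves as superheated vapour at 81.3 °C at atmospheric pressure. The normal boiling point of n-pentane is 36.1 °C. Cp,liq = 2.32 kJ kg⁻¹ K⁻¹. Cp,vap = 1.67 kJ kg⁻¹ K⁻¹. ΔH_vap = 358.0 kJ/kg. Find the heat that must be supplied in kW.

liquid 21.9→36.1 °C: 32.944 kJ/kg
vaporisation at 36.1 °C: 358 kJ/kg
vapour 36.1→81.3 °C: 75.484 kJ/kg
Δh = 32.944 + 358 + 75.484 = 466.43 kJ/kg
Q = ṁ·Δh = 2422 kg/h × 466.43 kJ/kg = 1.1297e+06 kJ/h
|Q| = 313.8 kW

Q = 314 kW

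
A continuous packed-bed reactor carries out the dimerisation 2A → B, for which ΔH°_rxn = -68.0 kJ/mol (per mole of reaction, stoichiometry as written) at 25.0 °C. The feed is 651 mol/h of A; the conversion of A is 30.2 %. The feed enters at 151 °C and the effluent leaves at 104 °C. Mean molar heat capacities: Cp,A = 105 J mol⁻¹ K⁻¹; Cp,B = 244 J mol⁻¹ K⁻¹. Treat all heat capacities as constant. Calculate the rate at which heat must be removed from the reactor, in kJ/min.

Extent of reaction ξ = 0.302 × 651 / 2 = 98.301 mol/h
Reaction term: ξ·ΔH°_rxn = 98.301 × -68.0 = -6684.5 kJ/h
Sensible, feed 151→25 °C: -8612.7 kJ/h
Outlet flows (mol/h): A 454.4, B 98.301
Sensible, products 25→104 °C: 5664.1 kJ/h
Q = ΔH = -9633.1 kJ/h = -2.6759 kW
Heat removed = 160.55 kJ/min

Q_out = 161 kJ/min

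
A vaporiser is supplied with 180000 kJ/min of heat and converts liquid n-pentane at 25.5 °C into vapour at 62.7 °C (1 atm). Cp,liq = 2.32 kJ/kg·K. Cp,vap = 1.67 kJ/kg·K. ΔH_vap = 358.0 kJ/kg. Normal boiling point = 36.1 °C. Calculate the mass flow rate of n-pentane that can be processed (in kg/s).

Δh = 2.32×(36.1−25.5) + 358.0 + 1.67×(62.7−36.1) = 427.01 kJ/kg
Q = 180000 kJ/min = 3000 kJ/s = 3000 kJ/s
ṁ = Q/Δh = 3000 / 427.01 = 7.0255 kg/s

ṁ = 7.03 kg/s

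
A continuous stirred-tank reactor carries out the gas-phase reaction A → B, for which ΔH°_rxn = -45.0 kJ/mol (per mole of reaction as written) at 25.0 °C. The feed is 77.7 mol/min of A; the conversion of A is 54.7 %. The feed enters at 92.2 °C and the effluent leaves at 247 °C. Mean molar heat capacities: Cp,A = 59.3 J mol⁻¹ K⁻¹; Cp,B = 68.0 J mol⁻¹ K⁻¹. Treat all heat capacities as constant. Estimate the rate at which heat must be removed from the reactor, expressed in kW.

Extent of reaction ξ = 0.547 × 77.7 = 42.502 mol/min
Reaction term: ξ·ΔH°_rxn = 42.502 × -45.0 = -1912.6 kJ/min
Sensible, feed 92.2→25 °C: -309.63 kJ/min
Outlet flows (mol/min): A 35.198, B 42.502
Sensible, products 25→247 °C: 1105 kJ/min
Q = ΔH = -1117.2 kJ/min = -18.621 kW
Heat removed = 18.621 kW

Q_out = 18.6 kW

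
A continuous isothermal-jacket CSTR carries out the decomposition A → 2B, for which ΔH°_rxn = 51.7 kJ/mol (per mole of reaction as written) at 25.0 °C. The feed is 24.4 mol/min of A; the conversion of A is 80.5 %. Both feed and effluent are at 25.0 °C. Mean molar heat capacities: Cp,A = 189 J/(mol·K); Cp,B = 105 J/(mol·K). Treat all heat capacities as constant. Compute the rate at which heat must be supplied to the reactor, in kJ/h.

Extent of reaction ξ = 0.805 × 24.4 = 19.642 mol/min
Reaction term: ξ·ΔH°_rxn = 19.642 × 51.7 = 1015.5 kJ/min
Q = ΔH = 1015.5 kJ/min = 16.925 kW
Heat supplied = 60929 kJ/h

Q_in = 60900 kJ/h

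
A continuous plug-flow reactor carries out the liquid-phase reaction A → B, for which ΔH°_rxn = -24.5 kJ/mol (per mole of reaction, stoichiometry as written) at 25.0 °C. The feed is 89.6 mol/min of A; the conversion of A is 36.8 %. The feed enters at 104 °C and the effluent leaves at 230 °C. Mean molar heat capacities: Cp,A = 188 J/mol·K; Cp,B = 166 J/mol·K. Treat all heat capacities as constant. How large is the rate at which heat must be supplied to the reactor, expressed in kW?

Q_in = 19.4 kW

Extent of reaction ξ = 0.368 × 89.6 = 32.973 mol/min
Reaction term: ξ·ΔH°_rxn = 32.973 × -24.5 = -807.83 kJ/min
Sensible, feed 104→25 °C: -1330.7 kJ/min
Outlet flows (mol/min): A 56.627, B 32.973
Sensible, products 25→230 °C: 3304.5 kJ/min
Q = ΔH = 1165.9 kJ/min = 19.432 kW
Heat supplied = 19.432 kW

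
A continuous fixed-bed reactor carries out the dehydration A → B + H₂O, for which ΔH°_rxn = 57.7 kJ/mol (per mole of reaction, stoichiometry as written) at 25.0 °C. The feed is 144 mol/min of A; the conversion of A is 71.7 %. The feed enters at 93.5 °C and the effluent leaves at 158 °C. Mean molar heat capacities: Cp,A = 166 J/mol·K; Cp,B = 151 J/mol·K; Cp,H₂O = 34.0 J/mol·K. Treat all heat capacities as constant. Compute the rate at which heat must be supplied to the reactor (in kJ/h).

Q_in = 466000 kJ/h

Extent of reaction ξ = 0.717 × 144 = 103.25 mol/min
Reaction term: ξ·ΔH°_rxn = 103.25 × 57.7 = 5957.4 kJ/min
Sensible, feed 93.5→25 °C: -1637.4 kJ/min
Outlet flows (mol/min): A 40.752, B 103.25, H₂O 103.25
Sensible, products 25→158 °C: 3440.1 kJ/min
Q = ΔH = 7760.1 kJ/min = 129.34 kW
Heat supplied = 465610 kJ/h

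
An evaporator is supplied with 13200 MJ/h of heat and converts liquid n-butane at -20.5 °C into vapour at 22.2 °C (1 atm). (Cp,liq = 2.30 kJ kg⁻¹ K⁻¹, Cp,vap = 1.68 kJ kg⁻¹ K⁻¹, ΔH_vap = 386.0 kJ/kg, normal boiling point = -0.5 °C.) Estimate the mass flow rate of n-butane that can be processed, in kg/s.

ṁ = 7.80 kg/s

Δh = 2.30×(-0.5−-20.5) + 386.0 + 1.68×(22.2−-0.5) = 470.14 kJ/kg
Q = 13200 MJ/h = 3666.7 kJ/s = 3666.7 kJ/s
ṁ = Q/Δh = 3666.7 / 470.14 = 7.7992 kg/s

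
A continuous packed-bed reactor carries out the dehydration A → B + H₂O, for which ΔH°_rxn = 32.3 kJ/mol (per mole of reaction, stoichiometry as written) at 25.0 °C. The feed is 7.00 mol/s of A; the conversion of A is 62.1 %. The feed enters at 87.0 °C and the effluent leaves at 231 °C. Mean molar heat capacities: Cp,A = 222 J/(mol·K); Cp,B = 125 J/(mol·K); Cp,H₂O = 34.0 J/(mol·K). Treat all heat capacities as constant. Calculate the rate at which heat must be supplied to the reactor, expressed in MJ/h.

Q_in = 1110 MJ/h

Extent of reaction ξ = 0.621 × 7.00 = 4.347 mol/s
Reaction term: ξ·ΔH°_rxn = 4.347 × 32.3 = 140.41 kJ/s
Sensible, feed 87.0→25 °C: -96.348 kJ/s
Outlet flows (mol/s): A 2.653, B 4.347, H₂O 4.347
Sensible, products 25→231 °C: 263.71 kJ/s
Q = ΔH = 307.77 kJ/s = 307.77 kW
Heat supplied = 1108 MJ/h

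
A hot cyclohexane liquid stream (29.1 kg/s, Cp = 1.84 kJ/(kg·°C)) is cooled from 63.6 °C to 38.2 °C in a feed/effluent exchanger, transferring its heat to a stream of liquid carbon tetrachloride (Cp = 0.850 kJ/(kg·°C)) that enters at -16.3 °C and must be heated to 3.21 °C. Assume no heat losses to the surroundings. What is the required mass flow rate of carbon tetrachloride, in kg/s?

ṁ_c = 82.0 kg/s

Heat released by hot stream: Q = 29.1 × 1.84 × (63.6 − 38.2) = 1360 kJ/s
Energy balance on cold side (adiabatic exchanger): Q = ṁ_c·Cp_c·(T_c,out − T_c,in)
ṁ_c = 1360 / [0.850 × (3.21 − -16.3)] = 82.01 kg/s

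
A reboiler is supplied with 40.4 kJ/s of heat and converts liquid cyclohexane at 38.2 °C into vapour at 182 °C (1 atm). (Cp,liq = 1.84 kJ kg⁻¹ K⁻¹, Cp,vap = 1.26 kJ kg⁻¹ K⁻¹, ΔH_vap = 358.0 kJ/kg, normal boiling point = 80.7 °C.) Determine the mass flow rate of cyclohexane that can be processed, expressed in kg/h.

ṁ = 258 kg/h

Δh = 1.84×(80.7−38.2) + 358.0 + 1.26×(182−80.7) = 563.84 kJ/kg
Q = 40.4 kJ/s = 40.4 kJ/s = 145440 kJ/h
ṁ = Q/Δh = 145440 / 563.84 = 257.95 kg/h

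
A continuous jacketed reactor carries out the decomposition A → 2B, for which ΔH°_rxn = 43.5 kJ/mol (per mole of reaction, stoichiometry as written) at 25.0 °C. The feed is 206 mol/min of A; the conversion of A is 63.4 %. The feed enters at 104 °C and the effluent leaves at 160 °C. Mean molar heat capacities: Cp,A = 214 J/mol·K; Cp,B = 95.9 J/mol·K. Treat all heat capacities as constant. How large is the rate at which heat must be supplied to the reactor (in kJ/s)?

Q_in = 129 kJ/s

Extent of reaction ξ = 0.634 × 206 = 130.6 mol/min
Reaction term: ξ·ΔH°_rxn = 130.6 × 43.5 = 5681.3 kJ/min
Sensible, feed 104→25 °C: -3482.6 kJ/min
Outlet flows (mol/min): A 75.396, B 261.21
Sensible, products 25→160 °C: 5559.9 kJ/min
Q = ΔH = 7758.6 kJ/min = 129.31 kW
Heat supplied = 129.31 kJ/s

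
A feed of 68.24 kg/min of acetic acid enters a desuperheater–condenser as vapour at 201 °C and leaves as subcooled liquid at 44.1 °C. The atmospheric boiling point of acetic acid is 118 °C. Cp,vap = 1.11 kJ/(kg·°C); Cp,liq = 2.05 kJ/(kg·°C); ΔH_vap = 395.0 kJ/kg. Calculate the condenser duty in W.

Q_c = 726000 W

vapour 201→118 °C: -92.13 kJ/kg
condensation at 118 °C: -395 kJ/kg
liquid 118→44.1 °C: -151.5 kJ/kg
Δh = -92.13 + -395 + -151.5 = -638.62 kJ/kg
Q = ṁ·Δh = 68.24 kg/min × -638.62 kJ/kg = -43580 kJ/min
|Q| = 726.33 kW = 726330 W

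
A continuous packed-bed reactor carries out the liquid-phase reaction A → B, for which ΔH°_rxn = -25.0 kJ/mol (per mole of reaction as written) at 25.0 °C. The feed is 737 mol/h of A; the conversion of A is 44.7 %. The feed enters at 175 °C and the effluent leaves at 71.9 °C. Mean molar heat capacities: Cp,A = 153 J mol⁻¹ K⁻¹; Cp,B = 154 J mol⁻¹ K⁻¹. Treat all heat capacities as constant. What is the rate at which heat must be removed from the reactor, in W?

Extent of reaction ξ = 0.447 × 737 = 329.44 mol/h
Reaction term: ξ·ΔH°_rxn = 329.44 × -25.0 = -8236 kJ/h
Sensible, feed 175→25 °C: -16914 kJ/h
Outlet flows (mol/h): A 407.56, B 329.44
Sensible, products 25→71.9 °C: 5303.9 kJ/h
Q = ΔH = -19846 kJ/h = -5.5128 kW
Heat removed = 5512.8 W

Q_out = 5510 W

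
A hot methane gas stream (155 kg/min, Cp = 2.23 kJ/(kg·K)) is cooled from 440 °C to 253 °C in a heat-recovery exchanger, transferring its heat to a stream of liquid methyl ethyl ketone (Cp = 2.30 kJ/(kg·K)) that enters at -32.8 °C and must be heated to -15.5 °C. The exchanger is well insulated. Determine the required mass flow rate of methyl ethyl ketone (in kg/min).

Heat released by hot stream: Q = 155 × 2.23 × (440 − 253) = 64637 kJ/min
Energy balance on cold side (adiabatic exchanger): Q = ṁ_c·Cp_c·(T_c,out − T_c,in)
ṁ_c = 64637 / [2.30 × (-15.5 − -32.8)] = 1624.4 kg/min

ṁ_c = 1620 kg/min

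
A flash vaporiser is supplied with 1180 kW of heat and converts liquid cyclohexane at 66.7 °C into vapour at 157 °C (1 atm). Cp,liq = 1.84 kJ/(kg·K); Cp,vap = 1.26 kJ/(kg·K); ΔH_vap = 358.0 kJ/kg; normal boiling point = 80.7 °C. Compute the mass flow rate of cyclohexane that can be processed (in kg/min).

Δh = 1.84×(80.7−66.7) + 358.0 + 1.26×(157−80.7) = 479.9 kJ/kg
Q = 1180 kW = 1180 kJ/s = 70800 kJ/min
ṁ = Q/Δh = 70800 / 479.9 = 147.53 kg/min

ṁ = 148 kg/min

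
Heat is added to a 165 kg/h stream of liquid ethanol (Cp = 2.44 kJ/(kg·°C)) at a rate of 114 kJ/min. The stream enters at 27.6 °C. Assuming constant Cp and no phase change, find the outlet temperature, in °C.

T_out = 44.6 °C

Q = 114 kJ/min = 6840 kJ/h
ΔT = Q/(ṁ·Cp) = 6840/(165×2.44) = 16.99 K
T_out = 27.6 + 16.99 = 44.59 °C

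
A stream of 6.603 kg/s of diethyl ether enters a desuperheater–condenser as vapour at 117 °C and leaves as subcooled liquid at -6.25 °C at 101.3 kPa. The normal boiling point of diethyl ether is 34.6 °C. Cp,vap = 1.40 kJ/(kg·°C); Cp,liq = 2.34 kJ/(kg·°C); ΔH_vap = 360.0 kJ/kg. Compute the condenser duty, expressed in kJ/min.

Q_c = 226000 kJ/min

vapour 117→34.6 °C: -115.36 kJ/kg
condensation at 34.6 °C: -360 kJ/kg
liquid 34.6→-6.25 °C: -95.589 kJ/kg
Δh = -115.36 + -360 + -95.589 = -570.95 kJ/kg
Q = ṁ·Δh = 6.603 kg/s × -570.95 kJ/kg = -3770 kJ/s
|Q| = 3770 kW = 226200 kJ/min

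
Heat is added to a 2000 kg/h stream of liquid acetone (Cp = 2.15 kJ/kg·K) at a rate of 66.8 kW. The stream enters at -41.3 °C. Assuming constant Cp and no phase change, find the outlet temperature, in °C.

T_out = 14.6 °C

Q = 66.8 kW = 240480 kJ/h
ΔT = Q/(ṁ·Cp) = 240480/(2000×2.15) = 55.926 K
T_out = -41.3 + 55.926 = 14.626 °C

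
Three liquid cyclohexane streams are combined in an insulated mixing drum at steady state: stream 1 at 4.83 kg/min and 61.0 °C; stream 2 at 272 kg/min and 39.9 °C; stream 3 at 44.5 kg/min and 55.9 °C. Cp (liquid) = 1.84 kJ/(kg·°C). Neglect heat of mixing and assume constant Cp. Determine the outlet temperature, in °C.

Energy balance with Q = 0: Σ ṁᵢCp,ᵢ(T_out − Tᵢ) = 0
T_out = Σ ṁᵢCp,ᵢTᵢ / Σ ṁᵢCp,ᵢ
      = 25088 / 591.25 = 42.433 °C

T_out = 42.4 °C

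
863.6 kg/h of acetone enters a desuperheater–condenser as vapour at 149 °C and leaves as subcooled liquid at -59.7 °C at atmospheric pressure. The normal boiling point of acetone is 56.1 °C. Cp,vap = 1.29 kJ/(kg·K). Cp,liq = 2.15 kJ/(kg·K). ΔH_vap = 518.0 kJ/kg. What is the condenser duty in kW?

Q_c = 213 kW

vapour 149→56.1 °C: -119.84 kJ/kg
condensation at 56.1 °C: -518 kJ/kg
liquid 56.1→-59.7 °C: -248.97 kJ/kg
Δh = -119.84 + -518 + -248.97 = -886.81 kJ/kg
Q = ṁ·Δh = 863.6 kg/h × -886.81 kJ/kg = -765850 kJ/h
|Q| = 212.74 kW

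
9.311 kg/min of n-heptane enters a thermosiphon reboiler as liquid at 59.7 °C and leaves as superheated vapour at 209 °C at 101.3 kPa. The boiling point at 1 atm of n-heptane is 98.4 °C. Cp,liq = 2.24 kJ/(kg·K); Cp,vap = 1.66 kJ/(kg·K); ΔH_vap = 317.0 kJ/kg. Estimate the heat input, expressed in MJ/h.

Q = 328 MJ/h

liquid 59.7→98.4 °C: 86.688 kJ/kg
vaporisation at 98.4 °C: 317 kJ/kg
vapour 98.4→209 °C: 183.6 kJ/kg
Δh = 86.688 + 317 + 183.6 = 587.28 kJ/kg
Q = ṁ·Δh = 9.311 kg/min × 587.28 kJ/kg = 5468.2 kJ/min
|Q| = 91.137 kW = 328.09 MJ/h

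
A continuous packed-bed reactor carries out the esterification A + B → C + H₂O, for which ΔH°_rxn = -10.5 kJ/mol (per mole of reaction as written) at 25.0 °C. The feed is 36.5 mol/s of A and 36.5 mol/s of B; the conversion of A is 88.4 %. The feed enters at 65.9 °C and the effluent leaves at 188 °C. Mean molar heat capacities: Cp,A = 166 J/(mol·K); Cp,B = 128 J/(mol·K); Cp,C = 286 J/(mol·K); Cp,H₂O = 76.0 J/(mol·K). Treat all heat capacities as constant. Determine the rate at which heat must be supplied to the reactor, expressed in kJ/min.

Q_in = 79700 kJ/min

Extent of reaction ξ = 0.884 × 36.5 = 32.266 mol/s
Reaction term: ξ·ΔH°_rxn = 32.266 × -10.5 = -338.79 kJ/s
Sensible, feed 65.9→25 °C: -438.9 kJ/s
Outlet flows (mol/s): A 4.234, B 4.234, C 32.266, H₂O 32.266
Sensible, products 25→188 °C: 2106.8 kJ/s
Q = ΔH = 1329.1 kJ/s = 1329.1 kW
Heat supplied = 79746 kJ/min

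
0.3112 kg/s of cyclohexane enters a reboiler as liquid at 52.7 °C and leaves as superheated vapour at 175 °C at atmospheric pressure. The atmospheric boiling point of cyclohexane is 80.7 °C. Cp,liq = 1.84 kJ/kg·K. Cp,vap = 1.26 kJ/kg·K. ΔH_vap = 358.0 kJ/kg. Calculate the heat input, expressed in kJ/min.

Q = 9870 kJ/min

liquid 52.7→80.7 °C: 51.52 kJ/kg
vaporisation at 80.7 °C: 358 kJ/kg
vapour 80.7→175 °C: 118.82 kJ/kg
Δh = 51.52 + 358 + 118.82 = 528.34 kJ/kg
Q = ṁ·Δh = 0.3112 kg/s × 528.34 kJ/kg = 164.42 kJ/s
|Q| = 164.42 kW = 9865.1 kJ/min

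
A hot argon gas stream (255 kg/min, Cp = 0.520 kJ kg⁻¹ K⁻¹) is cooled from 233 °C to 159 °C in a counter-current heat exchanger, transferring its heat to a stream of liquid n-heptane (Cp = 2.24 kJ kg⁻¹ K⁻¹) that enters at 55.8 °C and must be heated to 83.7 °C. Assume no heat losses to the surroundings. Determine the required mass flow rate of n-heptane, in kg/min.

ṁ_c = 157 kg/min

Heat released by hot stream: Q = 255 × 0.520 × (233 − 159) = 9812.4 kJ/min
Energy balance on cold side (adiabatic exchanger): Q = ṁ_c·Cp_c·(T_c,out − T_c,in)
ṁ_c = 9812.4 / [2.24 × (83.7 − 55.8)] = 157.01 kg/min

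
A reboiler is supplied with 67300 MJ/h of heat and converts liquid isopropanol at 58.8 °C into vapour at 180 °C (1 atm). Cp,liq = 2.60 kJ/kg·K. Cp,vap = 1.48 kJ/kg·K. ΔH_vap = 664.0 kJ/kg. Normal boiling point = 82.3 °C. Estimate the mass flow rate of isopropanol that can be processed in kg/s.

ṁ = 21.5 kg/s

Δh = 2.60×(82.3−58.8) + 664.0 + 1.48×(180−82.3) = 869.7 kJ/kg
Q = 67300 MJ/h = 18694 kJ/s = 18694 kJ/s
ṁ = Q/Δh = 18694 / 869.7 = 21.495 kg/s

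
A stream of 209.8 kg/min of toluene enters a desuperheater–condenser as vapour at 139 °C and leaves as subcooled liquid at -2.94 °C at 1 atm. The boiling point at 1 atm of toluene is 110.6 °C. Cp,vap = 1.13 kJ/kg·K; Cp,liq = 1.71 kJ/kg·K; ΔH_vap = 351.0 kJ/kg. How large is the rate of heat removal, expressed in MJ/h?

Q_c = 7270 MJ/h

vapour 139→110.6 °C: -32.092 kJ/kg
condensation at 110.6 °C: -351 kJ/kg
liquid 110.6→-2.94 °C: -194.15 kJ/kg
Δh = -32.092 + -351 + -194.15 = -577.25 kJ/kg
Q = ṁ·Δh = 209.8 kg/min × -577.25 kJ/kg = -121110 kJ/min
|Q| = 2018.4 kW = 7266.4 MJ/h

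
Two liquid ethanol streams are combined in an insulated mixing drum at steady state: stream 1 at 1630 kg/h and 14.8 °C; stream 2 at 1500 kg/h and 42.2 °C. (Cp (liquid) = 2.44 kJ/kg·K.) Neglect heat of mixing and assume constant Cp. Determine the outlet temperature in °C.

Adiabatic, steady state ⇒ Σ ṁᵢCp,ᵢ(T_out − Tᵢ) = 0
T_out = Σ ṁᵢCp,ᵢTᵢ / Σ ṁᵢCp,ᵢ
      = 213310 / 7637.2 = 27.931 °C

T_out = 27.9 °C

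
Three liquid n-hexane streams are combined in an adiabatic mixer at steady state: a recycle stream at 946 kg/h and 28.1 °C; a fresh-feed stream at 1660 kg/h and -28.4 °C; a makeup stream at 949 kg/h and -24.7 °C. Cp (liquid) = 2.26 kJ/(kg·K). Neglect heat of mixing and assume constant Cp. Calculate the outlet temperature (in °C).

T_out = -12.4 °C

Adiabatic, steady state ⇒ Σ ṁᵢCp,ᵢ(T_out − Tᵢ) = 0
Σ ṁᵢCp,ᵢTᵢ = 946×2.26×28.1 + 1660×2.26×-28.4 + 949×2.26×-24.7 = -99444
Σ ṁᵢCp,ᵢ = 946×2.26 + 1660×2.26 + 949×2.26 = 8034.3
T_out = -99444 / 8034.3 = -12.377 °C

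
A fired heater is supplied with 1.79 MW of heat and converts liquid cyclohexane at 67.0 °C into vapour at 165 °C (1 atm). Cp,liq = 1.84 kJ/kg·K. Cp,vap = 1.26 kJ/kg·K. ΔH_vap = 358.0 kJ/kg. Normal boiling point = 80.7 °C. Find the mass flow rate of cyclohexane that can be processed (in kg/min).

Δh = 1.84×(80.7−67.0) + 358.0 + 1.26×(165−80.7) = 489.43 kJ/kg
Q = 1.79 MW = 1790 kJ/s = 107400 kJ/min
ṁ = Q/Δh = 107400 / 489.43 = 219.44 kg/min

ṁ = 219 kg/min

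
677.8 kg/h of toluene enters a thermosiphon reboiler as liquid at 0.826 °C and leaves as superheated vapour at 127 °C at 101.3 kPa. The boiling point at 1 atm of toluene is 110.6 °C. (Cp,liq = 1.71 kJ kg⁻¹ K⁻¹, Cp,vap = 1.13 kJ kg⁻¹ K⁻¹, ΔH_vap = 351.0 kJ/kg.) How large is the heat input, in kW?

Q = 105 kW

liquid 0.826→110.6 °C: 187.71 kJ/kg
vaporisation at 110.6 °C: 351 kJ/kg
vapour 110.6→127 °C: 18.532 kJ/kg
Δh = 187.71 + 351 + 18.532 = 557.25 kJ/kg
Q = ṁ·Δh = 677.8 kg/h × 557.25 kJ/kg = 377700 kJ/h
|Q| = 104.92 kW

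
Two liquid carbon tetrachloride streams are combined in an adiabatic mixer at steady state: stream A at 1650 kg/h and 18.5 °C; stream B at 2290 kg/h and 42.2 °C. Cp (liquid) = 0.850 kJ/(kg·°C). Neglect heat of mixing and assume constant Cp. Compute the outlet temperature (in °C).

T_out = 32.3 °C

Energy balance with Q = 0: Σ ṁᵢCp,ᵢ(T_out − Tᵢ) = 0
T_out = Σ ṁᵢCp,ᵢTᵢ / Σ ṁᵢCp,ᵢ
      = 108090 / 3349 = 32.275 °C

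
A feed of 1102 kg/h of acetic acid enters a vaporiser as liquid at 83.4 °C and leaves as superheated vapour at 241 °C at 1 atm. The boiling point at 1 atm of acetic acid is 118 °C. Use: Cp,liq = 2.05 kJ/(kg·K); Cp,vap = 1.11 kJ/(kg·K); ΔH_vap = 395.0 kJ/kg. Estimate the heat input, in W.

Q = 184000 W

liquid 83.4→118 °C: 70.93 kJ/kg
vaporisation at 118 °C: 395 kJ/kg
vapour 118→241 °C: 136.53 kJ/kg
Δh = 70.93 + 395 + 136.53 = 602.46 kJ/kg
Q = ṁ·Δh = 1102 kg/h × 602.46 kJ/kg = 663910 kJ/h
|Q| = 184.42 kW = 184420 W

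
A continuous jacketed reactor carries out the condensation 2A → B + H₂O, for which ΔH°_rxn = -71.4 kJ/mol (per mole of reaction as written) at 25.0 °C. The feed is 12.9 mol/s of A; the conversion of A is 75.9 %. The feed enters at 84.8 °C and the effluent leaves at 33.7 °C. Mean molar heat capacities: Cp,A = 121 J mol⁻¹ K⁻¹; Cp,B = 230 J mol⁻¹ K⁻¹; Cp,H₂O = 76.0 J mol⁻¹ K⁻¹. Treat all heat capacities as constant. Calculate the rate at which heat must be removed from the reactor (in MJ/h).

Q_out = 1540 MJ/h

Extent of reaction ξ = 0.759 × 12.9 / 2 = 4.8956 mol/s
Reaction term: ξ·ΔH°_rxn = 4.8956 × -71.4 = -349.54 kJ/s
Sensible, feed 84.8→25 °C: -93.342 kJ/s
Outlet flows (mol/s): A 3.1089, B 4.8956, H₂O 4.8956
Sensible, products 25→33.7 °C: 16.306 kJ/s
Q = ΔH = -426.58 kJ/s = -426.58 kW
Heat removed = 1535.7 MJ/h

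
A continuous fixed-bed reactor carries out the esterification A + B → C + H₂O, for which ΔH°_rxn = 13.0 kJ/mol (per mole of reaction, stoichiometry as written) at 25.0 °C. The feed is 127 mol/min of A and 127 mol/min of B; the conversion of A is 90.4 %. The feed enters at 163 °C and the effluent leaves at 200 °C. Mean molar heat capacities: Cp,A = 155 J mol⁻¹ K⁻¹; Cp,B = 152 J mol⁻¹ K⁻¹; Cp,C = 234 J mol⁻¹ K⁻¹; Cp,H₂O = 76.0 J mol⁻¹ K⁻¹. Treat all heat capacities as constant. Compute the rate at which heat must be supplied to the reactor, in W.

Q_in = 49900 W

Extent of reaction ξ = 0.904 × 127 = 114.81 mol/min
Reaction term: ξ·ΔH°_rxn = 114.81 × 13.0 = 1492.5 kJ/min
Sensible, feed 163→25 °C: -5380.5 kJ/min
Outlet flows (mol/min): A 12.192, B 12.192, C 114.81, H₂O 114.81
Sensible, products 25→200 °C: 6883.3 kJ/min
Q = ΔH = 2995.4 kJ/min = 49.923 kW
Heat supplied = 49923 W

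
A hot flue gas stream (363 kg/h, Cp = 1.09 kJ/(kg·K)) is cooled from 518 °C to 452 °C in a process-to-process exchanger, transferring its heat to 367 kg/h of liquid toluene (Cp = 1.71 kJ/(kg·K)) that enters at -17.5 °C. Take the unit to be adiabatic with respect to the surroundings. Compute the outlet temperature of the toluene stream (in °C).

T_c,out = 24.1 °C

Heat released by hot stream: Q = 363 × 1.09 × (518 − 452) = 26114 kJ/h
Energy balance on cold side (adiabatic exchanger): Q = ṁ_c·Cp_c·(T_c,out − T_c,in)
T_c,out = -17.5 + 26114/(367 × 1.71) = 24.112 °C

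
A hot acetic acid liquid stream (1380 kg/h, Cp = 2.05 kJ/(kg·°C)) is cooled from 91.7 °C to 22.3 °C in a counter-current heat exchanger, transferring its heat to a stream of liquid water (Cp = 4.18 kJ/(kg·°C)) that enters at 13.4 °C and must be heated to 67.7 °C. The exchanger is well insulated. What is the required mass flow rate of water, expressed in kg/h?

Heat released by hot stream: Q = 1380 × 2.05 × (91.7 − 22.3) = 196330 kJ/h
Energy balance on cold side (adiabatic exchanger): Q = ṁ_c·Cp_c·(T_c,out − T_c,in)
ṁ_c = 196330 / [4.18 × (67.7 − 13.4)] = 865 kg/h

ṁ_c = 865 kg/h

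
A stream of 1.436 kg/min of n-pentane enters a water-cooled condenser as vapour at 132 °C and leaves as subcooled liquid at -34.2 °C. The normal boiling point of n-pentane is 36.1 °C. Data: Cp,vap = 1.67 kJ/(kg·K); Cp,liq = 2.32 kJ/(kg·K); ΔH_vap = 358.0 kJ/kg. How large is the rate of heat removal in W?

vapour 132→36.1 °C: -160.15 kJ/kg
condensation at 36.1 °C: -358 kJ/kg
liquid 36.1→-34.2 °C: -163.1 kJ/kg
Δh = -160.15 + -358 + -163.1 = -681.25 kJ/kg
Q = ṁ·Δh = 1.436 kg/min × -681.25 kJ/kg = -978.27 kJ/min
|Q| = 16.305 kW = 16305 W

Q_c = 16300 W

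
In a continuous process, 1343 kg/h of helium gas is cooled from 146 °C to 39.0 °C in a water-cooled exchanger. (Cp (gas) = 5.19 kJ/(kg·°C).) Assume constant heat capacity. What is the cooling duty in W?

Q = ṁ·Cp·ΔT = 1343 × 5.19 × (39.0 − 146) = -745810 kJ/h
Converting: 745810 / 3600 s = 207.17 kW
Cooling duty = 207170 W

Q_c = 207000 W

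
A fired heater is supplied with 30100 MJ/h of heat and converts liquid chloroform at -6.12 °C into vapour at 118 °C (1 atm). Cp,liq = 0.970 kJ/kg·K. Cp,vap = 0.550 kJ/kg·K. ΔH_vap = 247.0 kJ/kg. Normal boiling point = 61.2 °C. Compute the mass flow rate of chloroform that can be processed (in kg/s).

ṁ = 24.3 kg/s

Δh = 0.970×(61.2−-6.12) + 247.0 + 0.550×(118−61.2) = 343.54 kJ/kg
Q = 30100 MJ/h = 8361.1 kJ/s = 8361.1 kJ/s
ṁ = Q/Δh = 8361.1 / 343.54 = 24.338 kg/s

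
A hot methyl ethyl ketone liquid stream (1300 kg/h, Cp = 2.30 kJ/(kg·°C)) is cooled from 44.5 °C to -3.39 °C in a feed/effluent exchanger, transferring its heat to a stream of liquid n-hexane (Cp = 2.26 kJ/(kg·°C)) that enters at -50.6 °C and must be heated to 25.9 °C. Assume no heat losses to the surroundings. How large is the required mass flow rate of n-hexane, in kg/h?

Heat released by hot stream: Q = 1300 × 2.30 × (44.5 − -3.39) = 143190 kJ/h
Energy balance on cold side (adiabatic exchanger): Q = ṁ_c·Cp_c·(T_c,out − T_c,in)
ṁ_c = 143190 / [2.26 × (25.9 − -50.6)] = 828.22 kg/h

ṁ_c = 828 kg/h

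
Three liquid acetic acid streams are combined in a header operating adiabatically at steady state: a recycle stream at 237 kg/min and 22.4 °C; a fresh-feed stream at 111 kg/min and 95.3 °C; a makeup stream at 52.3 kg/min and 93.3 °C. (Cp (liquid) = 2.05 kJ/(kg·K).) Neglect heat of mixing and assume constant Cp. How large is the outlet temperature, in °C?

T_out = 51.9 °C

Energy balance with Q = 0: Σ ṁᵢCp,ᵢ(T_out − Tᵢ) = 0
T_out = Σ ṁᵢCp,ᵢTᵢ / Σ ṁᵢCp,ᵢ
      = 42572 / 820.61 = 51.878 °C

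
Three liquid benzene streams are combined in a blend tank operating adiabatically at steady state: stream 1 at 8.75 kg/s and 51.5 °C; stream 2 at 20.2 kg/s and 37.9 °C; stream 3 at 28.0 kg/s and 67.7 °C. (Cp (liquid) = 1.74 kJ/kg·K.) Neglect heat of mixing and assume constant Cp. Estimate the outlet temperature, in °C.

T_out = 54.6 °C

Energy balance with Q = 0: Σ ṁᵢCp,ᵢ(T_out − Tᵢ) = 0
Σ ṁᵢCp,ᵢTᵢ = 8.75×1.74×51.5 + 20.2×1.74×37.9 + 28.0×1.74×67.7 = 5414.5
Σ ṁᵢCp,ᵢ = 8.75×1.74 + 20.2×1.74 + 28.0×1.74 = 99.093
T_out = 5414.5 / 99.093 = 54.641 °C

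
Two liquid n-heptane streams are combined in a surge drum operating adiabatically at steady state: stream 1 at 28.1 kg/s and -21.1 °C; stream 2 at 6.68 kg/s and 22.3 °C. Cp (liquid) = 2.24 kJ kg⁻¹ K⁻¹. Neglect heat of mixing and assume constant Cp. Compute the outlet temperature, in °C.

T_out = -12.8 °C

No heat crosses the boundary, so H_out = H_in.
Σ ṁᵢCp,ᵢTᵢ = 28.1×2.24×-21.1 + 6.68×2.24×22.3 = -994.44
Σ ṁᵢCp,ᵢ = 28.1×2.24 + 6.68×2.24 = 77.907
T_out = -994.44 / 77.907 = -12.764 °C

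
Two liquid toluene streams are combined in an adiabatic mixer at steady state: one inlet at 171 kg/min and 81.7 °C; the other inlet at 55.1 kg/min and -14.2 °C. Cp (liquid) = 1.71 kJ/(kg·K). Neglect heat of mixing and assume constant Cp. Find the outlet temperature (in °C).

No heat crosses the boundary, so H_out = H_in.
Σ ṁᵢCp,ᵢTᵢ = 171×1.71×81.7 + 55.1×1.71×-14.2 = 22552
Σ ṁᵢCp,ᵢ = 171×1.71 + 55.1×1.71 = 386.63
T_out = 22552 / 386.63 = 58.329 °C

T_out = 58.3 °C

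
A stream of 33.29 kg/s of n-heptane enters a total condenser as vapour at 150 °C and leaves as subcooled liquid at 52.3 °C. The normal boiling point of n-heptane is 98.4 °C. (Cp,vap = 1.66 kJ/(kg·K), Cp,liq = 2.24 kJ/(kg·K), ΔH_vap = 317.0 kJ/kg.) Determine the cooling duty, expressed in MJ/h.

Q_c = 60600 MJ/h

vapour 150→98.4 °C: -85.656 kJ/kg
condensation at 98.4 °C: -317 kJ/kg
liquid 98.4→52.3 °C: -103.26 kJ/kg
Δh = -85.656 + -317 + -103.26 = -505.92 kJ/kg
Q = ṁ·Δh = 33.29 kg/s × -505.92 kJ/kg = -16842 kJ/s
|Q| = 16842 kW = 60631 MJ/h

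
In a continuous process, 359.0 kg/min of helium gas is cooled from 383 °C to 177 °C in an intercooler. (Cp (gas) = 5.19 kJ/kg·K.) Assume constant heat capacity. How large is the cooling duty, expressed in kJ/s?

Q_c = 6400 kJ/s

Q = ṁ·Cp·ΔT = 359.0 × 5.19 × (177 − 383) = -383820 kJ/min
Converting: 383820 / 60 s = 6397 kW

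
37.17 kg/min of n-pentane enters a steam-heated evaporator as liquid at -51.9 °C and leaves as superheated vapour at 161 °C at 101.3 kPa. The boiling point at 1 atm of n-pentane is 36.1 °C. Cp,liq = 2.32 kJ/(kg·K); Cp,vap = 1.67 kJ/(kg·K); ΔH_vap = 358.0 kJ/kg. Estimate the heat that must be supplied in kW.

liquid -51.9→36.1 °C: 204.16 kJ/kg
vaporisation at 36.1 °C: 358 kJ/kg
vapour 36.1→161 °C: 208.58 kJ/kg
Δh = 204.16 + 358 + 208.58 = 770.74 kJ/kg
Q = ṁ·Δh = 37.17 kg/min × 770.74 kJ/kg = 28649 kJ/min
|Q| = 477.48 kW

Q = 477 kW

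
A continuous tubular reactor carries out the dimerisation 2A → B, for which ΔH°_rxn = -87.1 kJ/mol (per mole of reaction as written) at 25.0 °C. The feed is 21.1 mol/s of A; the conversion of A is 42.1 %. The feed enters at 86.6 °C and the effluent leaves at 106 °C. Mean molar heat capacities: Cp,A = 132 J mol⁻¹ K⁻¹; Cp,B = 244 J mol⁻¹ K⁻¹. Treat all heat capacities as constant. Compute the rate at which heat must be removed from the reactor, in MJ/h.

Q_out = 1220 MJ/h

Extent of reaction ξ = 0.421 × 21.1 / 2 = 4.4416 mol/s
Reaction term: ξ·ΔH°_rxn = 4.4416 × -87.1 = -386.86 kJ/s
Sensible, feed 86.6→25 °C: -171.57 kJ/s
Outlet flows (mol/s): A 12.217, B 4.4416
Sensible, products 25→106 °C: 218.41 kJ/s
Q = ΔH = -340.02 kJ/s = -340.02 kW
Heat removed = 1224.1 MJ/h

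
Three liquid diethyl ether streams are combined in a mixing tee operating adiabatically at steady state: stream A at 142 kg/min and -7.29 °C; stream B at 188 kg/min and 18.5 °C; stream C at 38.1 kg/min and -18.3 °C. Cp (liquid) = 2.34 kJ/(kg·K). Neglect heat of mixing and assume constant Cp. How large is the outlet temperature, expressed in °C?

No heat crosses the boundary, so H_out = H_in.
Σ ṁᵢCp,ᵢTᵢ = 142×2.34×-7.29 + 188×2.34×18.5 + 38.1×2.34×-18.3 = 4084.7
Σ ṁᵢCp,ᵢ = 142×2.34 + 188×2.34 + 38.1×2.34 = 861.35
T_out = 4084.7 / 861.35 = 4.7422 °C

T_out = 4.74 °C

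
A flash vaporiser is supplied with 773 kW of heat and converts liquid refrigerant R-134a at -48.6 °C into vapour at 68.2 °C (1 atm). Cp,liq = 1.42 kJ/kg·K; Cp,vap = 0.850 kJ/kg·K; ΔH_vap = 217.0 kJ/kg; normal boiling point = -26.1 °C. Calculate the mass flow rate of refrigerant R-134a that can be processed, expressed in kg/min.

Δh = 1.42×(-26.1−-48.6) + 217.0 + 0.850×(68.2−-26.1) = 329.11 kJ/kg
Q = 773 kW = 773 kJ/s = 46380 kJ/min
ṁ = Q/Δh = 46380 / 329.11 = 140.93 kg/min

ṁ = 141 kg/min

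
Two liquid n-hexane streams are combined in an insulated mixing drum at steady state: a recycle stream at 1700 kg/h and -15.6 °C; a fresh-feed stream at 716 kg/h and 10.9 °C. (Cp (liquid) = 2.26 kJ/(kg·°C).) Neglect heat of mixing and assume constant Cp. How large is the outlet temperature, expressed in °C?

No heat crosses the boundary, so H_out = H_in.
Σ ṁᵢCp,ᵢTᵢ = 1700×2.26×-15.6 + 716×2.26×10.9 = -42297
Σ ṁᵢCp,ᵢ = 1700×2.26 + 716×2.26 = 5460.2
T_out = -42297 / 5460.2 = -7.7465 °C

T_out = -7.75 °C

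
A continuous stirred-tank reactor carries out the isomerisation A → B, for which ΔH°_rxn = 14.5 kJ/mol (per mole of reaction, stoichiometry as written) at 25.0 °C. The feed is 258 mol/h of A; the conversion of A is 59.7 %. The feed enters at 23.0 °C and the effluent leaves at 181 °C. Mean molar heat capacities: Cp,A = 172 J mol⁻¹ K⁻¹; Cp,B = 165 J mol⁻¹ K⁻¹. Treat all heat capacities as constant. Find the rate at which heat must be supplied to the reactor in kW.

Q_in = 2.52 kW

Extent of reaction ξ = 0.597 × 258 = 154.03 mol/h
Reaction term: ξ·ΔH°_rxn = 154.03 × 14.5 = 2233.4 kJ/h
Sensible, feed 23.0→25 °C: 88.752 kJ/h
Outlet flows (mol/h): A 103.97, B 154.03
Sensible, products 25→181 °C: 6754.5 kJ/h
Q = ΔH = 9076.6 kJ/h = 2.5213 kW
Heat supplied = 2.5213 kW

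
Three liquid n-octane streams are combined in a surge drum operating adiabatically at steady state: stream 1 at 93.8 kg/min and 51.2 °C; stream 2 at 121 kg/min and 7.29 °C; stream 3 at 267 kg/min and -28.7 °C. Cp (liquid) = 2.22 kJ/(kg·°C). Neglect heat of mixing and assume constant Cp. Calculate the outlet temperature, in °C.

T_out = -4.11 °C

No heat crosses the boundary, so H_out = H_in.
Σ ṁᵢCp,ᵢTᵢ = 93.8×2.22×51.2 + 121×2.22×7.29 + 267×2.22×-28.7 = -4391.7
Σ ṁᵢCp,ᵢ = 93.8×2.22 + 121×2.22 + 267×2.22 = 1069.6
T_out = -4391.7 / 1069.6 = -4.106 °C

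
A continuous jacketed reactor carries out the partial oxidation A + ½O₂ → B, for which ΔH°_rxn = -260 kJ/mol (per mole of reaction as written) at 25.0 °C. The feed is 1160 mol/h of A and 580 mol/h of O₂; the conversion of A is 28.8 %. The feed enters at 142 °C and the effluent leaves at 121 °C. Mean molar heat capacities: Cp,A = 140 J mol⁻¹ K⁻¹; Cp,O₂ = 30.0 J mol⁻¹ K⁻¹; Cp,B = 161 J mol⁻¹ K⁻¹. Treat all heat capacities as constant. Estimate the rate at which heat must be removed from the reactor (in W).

Q_out = 25100 W

Extent of reaction ξ = 0.288 × 1160 = 334.08 mol/h
Reaction term: ξ·ΔH°_rxn = 334.08 × -260 = -86861 kJ/h
Sensible, feed 142→25 °C: -21037 kJ/h
Outlet flows (mol/h): A 825.92, O₂ 412.96, B 334.08
Sensible, products 25→121 °C: 17453 kJ/h
Q = ΔH = -90444 kJ/h = -25.123 kW
Heat removed = 25123 W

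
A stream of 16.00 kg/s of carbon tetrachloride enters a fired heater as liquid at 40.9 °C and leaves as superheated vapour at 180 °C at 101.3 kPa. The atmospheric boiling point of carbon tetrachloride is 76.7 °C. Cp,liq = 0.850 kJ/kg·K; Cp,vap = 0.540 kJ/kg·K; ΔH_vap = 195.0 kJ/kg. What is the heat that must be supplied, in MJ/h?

Q = 16200 MJ/h

liquid 40.9→76.7 °C: 30.43 kJ/kg
vaporisation at 76.7 °C: 195 kJ/kg
vapour 76.7→180 °C: 55.782 kJ/kg
Δh = 30.43 + 195 + 55.782 = 281.21 kJ/kg
Q = ṁ·Δh = 16.00 kg/s × 281.21 kJ/kg = 4499.4 kJ/s
|Q| = 4499.4 kW = 16198 MJ/h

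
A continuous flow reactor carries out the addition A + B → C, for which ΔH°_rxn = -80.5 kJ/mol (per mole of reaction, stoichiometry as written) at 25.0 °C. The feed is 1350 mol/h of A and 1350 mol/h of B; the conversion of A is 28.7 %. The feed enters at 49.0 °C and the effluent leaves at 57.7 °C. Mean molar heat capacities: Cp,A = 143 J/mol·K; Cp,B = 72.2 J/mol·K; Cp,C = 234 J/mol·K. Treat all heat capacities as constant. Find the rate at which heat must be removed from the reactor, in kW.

Q_out = 7.90 kW

Extent of reaction ξ = 0.287 × 1350 = 387.45 mol/h
Reaction term: ξ·ΔH°_rxn = 387.45 × -80.5 = -31190 kJ/h
Sensible, feed 49.0→25 °C: -6972.5 kJ/h
Outlet flows (mol/h): A 962.55, B 962.55, C 387.45
Sensible, products 25→57.7 °C: 9738.2 kJ/h
Q = ΔH = -28424 kJ/h = -7.8956 kW
Heat removed = 7.8956 kW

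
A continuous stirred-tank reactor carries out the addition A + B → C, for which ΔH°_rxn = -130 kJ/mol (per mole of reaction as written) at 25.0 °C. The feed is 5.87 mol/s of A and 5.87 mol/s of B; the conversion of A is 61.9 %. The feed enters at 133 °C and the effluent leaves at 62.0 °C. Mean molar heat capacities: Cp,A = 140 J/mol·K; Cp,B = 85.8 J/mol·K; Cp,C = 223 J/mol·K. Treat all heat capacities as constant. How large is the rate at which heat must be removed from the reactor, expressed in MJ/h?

Extent of reaction ξ = 0.619 × 5.87 = 3.6335 mol/s
Reaction term: ξ·ΔH°_rxn = 3.6335 × -130 = -472.36 kJ/s
Sensible, feed 133→25 °C: -143.15 kJ/s
Outlet flows (mol/s): A 2.2365, B 2.2365, C 3.6335
Sensible, products 25→62.0 °C: 48.665 kJ/s
Q = ΔH = -566.84 kJ/s = -566.84 kW
Heat removed = 2040.6 MJ/h

Q_out = 2040 MJ/h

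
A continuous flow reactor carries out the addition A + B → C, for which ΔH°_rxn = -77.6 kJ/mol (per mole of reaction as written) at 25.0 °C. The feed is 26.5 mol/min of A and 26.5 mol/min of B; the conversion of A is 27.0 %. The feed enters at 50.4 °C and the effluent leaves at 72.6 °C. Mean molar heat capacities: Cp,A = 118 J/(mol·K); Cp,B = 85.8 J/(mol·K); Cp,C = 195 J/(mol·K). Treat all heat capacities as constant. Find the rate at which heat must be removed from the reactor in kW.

Q_out = 7.31 kW

Extent of reaction ξ = 0.270 × 26.5 = 7.155 mol/min
Reaction term: ξ·ΔH°_rxn = 7.155 × -77.6 = -555.23 kJ/min
Sensible, feed 50.4→25 °C: -137.18 kJ/min
Outlet flows (mol/min): A 19.345, B 19.345, C 7.155
Sensible, products 25→72.6 °C: 254.08 kJ/min
Q = ΔH = -438.33 kJ/min = -7.3055 kW
Heat removed = 7.3055 kW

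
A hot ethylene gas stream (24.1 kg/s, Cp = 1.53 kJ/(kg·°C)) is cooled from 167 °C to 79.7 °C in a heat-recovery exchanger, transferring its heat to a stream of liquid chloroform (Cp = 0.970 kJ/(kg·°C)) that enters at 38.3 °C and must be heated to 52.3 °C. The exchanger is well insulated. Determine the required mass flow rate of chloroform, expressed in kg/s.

Heat released by hot stream: Q = 24.1 × 1.53 × (167 − 79.7) = 3219 kJ/s
Energy balance on cold side (adiabatic exchanger): Q = ṁ_c·Cp_c·(T_c,out − T_c,in)
ṁ_c = 3219 / [0.970 × (52.3 − 38.3)] = 237.04 kg/s

ṁ_c = 237 kg/s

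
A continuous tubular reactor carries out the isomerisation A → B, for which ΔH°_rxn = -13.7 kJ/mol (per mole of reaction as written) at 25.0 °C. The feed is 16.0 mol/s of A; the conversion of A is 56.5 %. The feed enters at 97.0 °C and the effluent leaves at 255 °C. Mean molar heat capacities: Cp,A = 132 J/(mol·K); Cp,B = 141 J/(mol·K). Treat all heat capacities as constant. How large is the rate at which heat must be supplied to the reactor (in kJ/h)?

Q_in = 823000 kJ/h

Extent of reaction ξ = 0.565 × 16.0 = 9.04 mol/s
Reaction term: ξ·ΔH°_rxn = 9.04 × -13.7 = -123.85 kJ/s
Sensible, feed 97.0→25 °C: -152.06 kJ/s
Outlet flows (mol/s): A 6.96, B 9.04
Sensible, products 25→255 °C: 504.47 kJ/s
Q = ΔH = 228.56 kJ/s = 228.56 kW
Heat supplied = 822820 kJ/h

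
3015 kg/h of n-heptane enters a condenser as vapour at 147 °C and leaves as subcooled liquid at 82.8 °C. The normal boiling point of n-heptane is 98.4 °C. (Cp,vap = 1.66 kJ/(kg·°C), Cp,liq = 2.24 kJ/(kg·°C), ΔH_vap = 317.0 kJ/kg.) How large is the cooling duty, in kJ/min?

vapour 147→98.4 °C: -80.676 kJ/kg
condensation at 98.4 °C: -317 kJ/kg
liquid 98.4→82.8 °C: -34.944 kJ/kg
Δh = -80.676 + -317 + -34.944 = -432.62 kJ/kg
Q = ṁ·Δh = 3015 kg/h × -432.62 kJ/kg = -1.3043e+06 kJ/h
|Q| = 362.32 kW = 21739 kJ/min

Q_c = 21700 kJ/min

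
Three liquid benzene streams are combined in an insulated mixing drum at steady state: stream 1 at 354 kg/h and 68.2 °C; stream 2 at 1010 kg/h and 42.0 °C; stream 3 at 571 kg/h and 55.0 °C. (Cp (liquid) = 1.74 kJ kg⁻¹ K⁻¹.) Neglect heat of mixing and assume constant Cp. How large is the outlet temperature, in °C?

Energy balance with Q = 0: Σ ṁᵢCp,ᵢ(T_out − Tᵢ) = 0
Σ ṁᵢCp,ᵢTᵢ = 354×1.74×68.2 + 1010×1.74×42.0 + 571×1.74×55.0 = 170460
Σ ṁᵢCp,ᵢ = 354×1.74 + 1010×1.74 + 571×1.74 = 3366.9
T_out = 170460 / 3366.9 = 50.629 °C

T_out = 50.6 °C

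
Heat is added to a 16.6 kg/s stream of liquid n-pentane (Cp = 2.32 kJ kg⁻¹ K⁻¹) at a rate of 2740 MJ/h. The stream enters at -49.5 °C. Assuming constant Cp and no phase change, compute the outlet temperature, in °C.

T_out = -29.7 °C

Q = 2740 MJ/h = 761.11 kJ/s
ΔT = Q/(ṁ·Cp) = 761.11/(16.6×2.32) = 19.763 K
T_out = -49.5 + 19.763 = -29.737 °C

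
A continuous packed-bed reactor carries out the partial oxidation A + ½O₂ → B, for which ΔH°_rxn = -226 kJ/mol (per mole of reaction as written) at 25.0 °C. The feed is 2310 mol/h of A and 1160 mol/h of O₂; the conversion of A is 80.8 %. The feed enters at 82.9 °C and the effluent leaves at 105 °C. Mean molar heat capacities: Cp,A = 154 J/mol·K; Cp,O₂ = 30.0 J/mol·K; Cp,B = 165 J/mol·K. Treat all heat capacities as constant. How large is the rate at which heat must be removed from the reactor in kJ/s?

Q_out = 115 kJ/s

Extent of reaction ξ = 0.808 × 2310 = 1866.5 mol/h
Reaction term: ξ·ΔH°_rxn = 1866.5 × -226 = -421820 kJ/h
Sensible, feed 82.9→25 °C: -22612 kJ/h
Outlet flows (mol/h): A 443.52, O₂ 226.76, B 1866.5
Sensible, products 25→105 °C: 30646 kJ/h
Q = ΔH = -413790 kJ/h = -114.94 kW
Heat removed = 114.94 kJ/s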